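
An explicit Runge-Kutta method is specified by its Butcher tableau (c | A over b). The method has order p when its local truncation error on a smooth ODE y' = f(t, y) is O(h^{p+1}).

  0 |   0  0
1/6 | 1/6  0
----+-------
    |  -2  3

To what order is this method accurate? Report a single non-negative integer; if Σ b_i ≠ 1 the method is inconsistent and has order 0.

b = (-2, 3)
c = (0, 1/6)
Σ b_i: (-2)·1 + 3·1 = 1 ✓
b·c: 3·1/6 = 1/2 ✓; 2 stages ⇒ order 2.

2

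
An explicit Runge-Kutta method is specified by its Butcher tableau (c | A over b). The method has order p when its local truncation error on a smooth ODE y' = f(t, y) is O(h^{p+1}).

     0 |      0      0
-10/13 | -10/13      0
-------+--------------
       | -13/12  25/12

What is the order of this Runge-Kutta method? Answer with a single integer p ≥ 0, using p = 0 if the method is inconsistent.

1

b = (-13/12, 25/12)
c = (0, -10/13)
Σ b_i: (-13/12)·1 + 25/12·1 = 1 ✓
b·c: 25/12·(-10/13) = -125/78 ≠ 1/2 ⇒ order 1.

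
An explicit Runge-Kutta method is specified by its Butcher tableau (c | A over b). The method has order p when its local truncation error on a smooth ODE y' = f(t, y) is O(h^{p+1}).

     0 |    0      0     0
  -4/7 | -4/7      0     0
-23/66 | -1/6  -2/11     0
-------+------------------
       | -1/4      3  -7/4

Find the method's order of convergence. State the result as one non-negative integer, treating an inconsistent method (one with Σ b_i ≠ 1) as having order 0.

b = (-1/4, 3, -7/4)
c = (0, -4/7, -23/66)
Ac = (0, 0, 8/77)
Σ b_i: (-1/4)·1 + 3·1 + (-7/4)·1 = 1 ✓
b·c: 3·(-4/7) + (-7/4)·(-23/66) = -2041/1848 ≠ 1/2 ⇒ order 1.

1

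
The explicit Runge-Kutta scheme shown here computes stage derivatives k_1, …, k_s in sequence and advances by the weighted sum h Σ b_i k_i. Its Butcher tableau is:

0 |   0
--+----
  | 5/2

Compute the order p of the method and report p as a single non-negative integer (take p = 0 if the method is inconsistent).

b = (5/2)
c = (0)
Σ b_i: 5/2·1 = 5/2 ≠ 1 ⇒ order 0.

0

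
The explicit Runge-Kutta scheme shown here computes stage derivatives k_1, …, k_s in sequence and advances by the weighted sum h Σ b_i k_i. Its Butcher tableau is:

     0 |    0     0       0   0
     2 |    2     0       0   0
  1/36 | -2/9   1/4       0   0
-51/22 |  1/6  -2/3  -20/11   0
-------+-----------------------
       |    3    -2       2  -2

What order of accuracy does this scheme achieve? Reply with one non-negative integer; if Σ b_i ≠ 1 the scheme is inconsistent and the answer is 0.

b = (3, -2, 2, -2)
c = (0, 2, 1/36, -51/22)
Ac = (0, 0, 1/2, -137/99)
Σ b_i: 3·1 + (-2)·1 + 2·1 + (-2)·1 = 1 ✓
b·c: (-2)·2 + 2·1/36 + (-2)·(-51/22) = 137/198 ≠ 1/2 ⇒ order 1.

1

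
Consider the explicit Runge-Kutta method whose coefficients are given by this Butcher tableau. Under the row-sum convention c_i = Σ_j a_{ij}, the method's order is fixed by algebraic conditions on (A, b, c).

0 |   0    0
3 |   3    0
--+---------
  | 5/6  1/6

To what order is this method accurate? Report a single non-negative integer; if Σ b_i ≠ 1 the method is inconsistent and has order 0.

2

b = (5/6, 1/6)
c = (0, 3)
Σ b_i: 5/6·1 + 1/6·1 = 1 ✓
b·c: 1/6·3 = 1/2 ✓; 2 stages ⇒ order 2.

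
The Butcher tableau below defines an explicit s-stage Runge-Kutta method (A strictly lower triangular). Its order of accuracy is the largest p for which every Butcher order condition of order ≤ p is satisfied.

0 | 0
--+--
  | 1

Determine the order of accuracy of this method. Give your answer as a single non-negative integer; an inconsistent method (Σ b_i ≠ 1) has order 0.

b = (1)
c = (0)
Σ b_i: 1·1 = 1 ✓; 1 stage ⇒ order 1.

1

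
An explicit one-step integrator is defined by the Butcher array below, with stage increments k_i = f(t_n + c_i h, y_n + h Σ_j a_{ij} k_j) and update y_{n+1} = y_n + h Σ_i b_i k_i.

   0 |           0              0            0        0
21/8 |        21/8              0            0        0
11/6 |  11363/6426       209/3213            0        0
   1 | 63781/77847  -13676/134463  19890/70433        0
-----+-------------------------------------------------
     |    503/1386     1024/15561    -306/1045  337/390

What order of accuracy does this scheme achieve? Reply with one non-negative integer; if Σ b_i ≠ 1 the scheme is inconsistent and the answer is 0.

4

b = (503/1386, 1024/15561, -306/1045, 337/390)
c = (0, 21/8, 11/6, 1)
Ac = (0, 0, 209/1224, 169/674)
Σ b_i: 503/1386·1 + 1024/15561·1 + (-306/1045)·1 + 337/390·1 = 1 ✓
b·c: 1024/15561·21/8 + (-306/1045)·11/6 + 337/390·1 = 1/2 ✓
b·c²: 1024/15561·441/64 + (-306/1045)·121/36 + 337/390·1 = 1/3 ✓
b·Ac: (-306/1045)·209/1224 + 337/390·169/674 = 1/6 ✓
b·c³: 1024/15561·9261/512 + (-306/1045)·1331/216 + 337/390·1 = 1/4 ✓
b·(c∘Ac): (-306/1045)·2299/7344 + 337/390·169/674 = 1/8 ✓
b·Ac²: (-306/1045)·1463/3264 + 337/390·1339/5392 = 1/12 ✓
b·A²c: 337/390·65/1348 = 1/24 ✓; 4 stages ⇒ order 4.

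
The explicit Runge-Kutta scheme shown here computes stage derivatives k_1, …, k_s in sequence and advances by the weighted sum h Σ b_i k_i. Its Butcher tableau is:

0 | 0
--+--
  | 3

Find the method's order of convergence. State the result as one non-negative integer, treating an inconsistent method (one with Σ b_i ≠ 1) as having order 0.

b = (3)
c = (0)
Σ b_i: 3·1 = 3 ≠ 1 ⇒ order 0.

0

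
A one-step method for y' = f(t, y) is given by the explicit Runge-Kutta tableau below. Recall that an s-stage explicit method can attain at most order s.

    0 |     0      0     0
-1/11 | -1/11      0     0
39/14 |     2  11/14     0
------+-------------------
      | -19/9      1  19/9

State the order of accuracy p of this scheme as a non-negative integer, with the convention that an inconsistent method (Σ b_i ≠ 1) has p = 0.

b = (-19/9, 1, 19/9)
c = (0, -1/11, 39/14)
Ac = (0, 0, -1/14)
Σ b_i: (-19/9)·1 + 1·1 + 19/9·1 = 1 ✓
b·c: 1·(-1/11) + 19/9·39/14 = 2675/462 ≠ 1/2 ⇒ order 1.

1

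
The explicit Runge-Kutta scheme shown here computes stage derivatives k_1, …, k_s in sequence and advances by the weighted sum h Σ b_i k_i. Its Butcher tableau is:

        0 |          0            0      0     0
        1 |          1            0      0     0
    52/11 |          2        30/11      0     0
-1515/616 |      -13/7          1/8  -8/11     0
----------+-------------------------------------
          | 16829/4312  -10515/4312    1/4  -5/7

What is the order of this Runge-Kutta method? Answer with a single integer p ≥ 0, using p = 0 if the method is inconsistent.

2

b = (16829/4312, -10515/4312, 1/4, -5/7)
c = (0, 1, 52/11, -1515/616)
Ac = (0, 0, 30/11, -3207/968)
Σ b_i: 16829/4312·1 + (-10515/4312)·1 + 1/4·1 + (-5/7)·1 = 1 ✓
b·c: (-10515/4312)·1 + 1/4·52/11 + (-5/7)·(-1515/616) = 1/2 ✓
b·c²: (-10515/4312)·1 + 1/4·2704/121 + (-5/7)·2295225/379456 = -3113813/2656192 ≠ 1/3 ⇒ order 2.
b·Ac: 1/4·30/11 + (-5/7)·(-3207/968) = 20655/6776 ≠ 1/6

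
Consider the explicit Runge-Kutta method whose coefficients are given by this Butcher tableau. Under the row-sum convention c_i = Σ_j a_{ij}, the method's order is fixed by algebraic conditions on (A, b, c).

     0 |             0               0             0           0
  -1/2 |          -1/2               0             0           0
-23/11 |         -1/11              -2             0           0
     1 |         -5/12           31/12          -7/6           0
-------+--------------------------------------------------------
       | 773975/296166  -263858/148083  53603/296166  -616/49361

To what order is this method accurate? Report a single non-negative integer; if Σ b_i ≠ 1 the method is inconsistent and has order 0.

3

b = (773975/296166, -263858/148083, 53603/296166, -616/49361)
c = (0, -1/2, -23/11, 1)
Ac = (0, 0, 1, 101/88)
Σ b_i: 773975/296166·1 + (-263858/148083)·1 + 53603/296166·1 + (-616/49361)·1 = 1 ✓
b·c: (-263858/148083)·(-1/2) + 53603/296166·(-23/11) + (-616/49361)·1 = 1/2 ✓
b·c²: (-263858/148083)·1/4 + 53603/296166·529/121 + (-616/49361)·1 = 1/3 ✓
b·Ac: 53603/296166·1 + (-616/49361)·101/88 = 1/6 ✓
b·c³: (-263858/148083)·(-1/8) + 53603/296166·(-12167/1331) + (-616/49361)·1 = -3136685/2171884 ≠ 1/4 ⇒ order 3.
b·(c∘Ac): 53603/296166·(-23/11) + (-616/49361)·101/88 = -116321/296166 ≠ 1/8
b·Ac²: 53603/296166·(-1/2) + (-616/49361)·(-25873/5808) = -227411/6515652 ≠ 1/12
b·A²c: (-616/49361)·(-7/6) = 2156/148083 ≠ 1/24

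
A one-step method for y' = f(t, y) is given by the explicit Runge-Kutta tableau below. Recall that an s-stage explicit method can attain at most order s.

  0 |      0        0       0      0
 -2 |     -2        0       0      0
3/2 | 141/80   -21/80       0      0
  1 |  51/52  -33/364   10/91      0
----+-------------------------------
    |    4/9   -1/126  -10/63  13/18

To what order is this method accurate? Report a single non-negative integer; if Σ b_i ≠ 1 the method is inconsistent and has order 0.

4

b = (4/9, -1/126, -10/63, 13/18)
c = (0, -2, 3/2, 1)
Ac = (0, 0, 21/40, 9/26)
Σ b_i: 4/9·1 + (-1/126)·1 + (-10/63)·1 + 13/18·1 = 1 ✓
b·c: (-1/126)·(-2) + (-10/63)·3/2 + 13/18·1 = 1/2 ✓
b·c²: (-1/126)·4 + (-10/63)·9/4 + 13/18·1 = 1/3 ✓
b·Ac: (-10/63)·21/40 + 13/18·9/26 = 1/6 ✓
b·c³: (-1/126)·(-8) + (-10/63)·27/8 + 13/18·1 = 1/4 ✓
b·(c∘Ac): (-10/63)·63/80 + 13/18·9/26 = 1/8 ✓
b·Ac²: (-10/63)·(-21/20) + 13/18·(-3/26) = 1/12 ✓
b·A²c: 13/18·3/52 = 1/24 ✓; 4 stages ⇒ order 4.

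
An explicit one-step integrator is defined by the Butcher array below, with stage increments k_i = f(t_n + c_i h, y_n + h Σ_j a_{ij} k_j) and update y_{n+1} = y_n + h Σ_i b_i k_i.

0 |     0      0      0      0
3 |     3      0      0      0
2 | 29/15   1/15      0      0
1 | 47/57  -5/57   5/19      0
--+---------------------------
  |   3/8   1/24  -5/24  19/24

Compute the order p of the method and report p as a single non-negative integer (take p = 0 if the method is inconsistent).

b = (3/8, 1/24, -5/24, 19/24)
c = (0, 3, 2, 1)
Ac = (0, 0, 1/5, 5/19)
Σ b_i: 3/8·1 + 1/24·1 + (-5/24)·1 + 19/24·1 = 1 ✓
b·c: 1/24·3 + (-5/24)·2 + 19/24·1 = 1/2 ✓
b·c²: 1/24·9 + (-5/24)·4 + 19/24·1 = 1/3 ✓
b·Ac: (-5/24)·1/5 + 19/24·5/19 = 1/6 ✓
b·c³: 1/24·27 + (-5/24)·8 + 19/24·1 = 1/4 ✓
b·(c∘Ac): (-5/24)·2/5 + 19/24·5/19 = 1/8 ✓
b·Ac²: (-5/24)·3/5 + 19/24·5/19 = 1/12 ✓
b·A²c: 19/24·1/19 = 1/24 ✓; 4 stages ⇒ order 4.

4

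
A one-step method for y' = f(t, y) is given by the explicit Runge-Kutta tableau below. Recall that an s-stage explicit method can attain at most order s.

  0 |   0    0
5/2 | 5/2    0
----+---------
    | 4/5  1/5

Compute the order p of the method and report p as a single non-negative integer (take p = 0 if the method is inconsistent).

2

b = (4/5, 1/5)
c = (0, 5/2)
Σ b_i: 4/5·1 + 1/5·1 = 1 ✓
b·c: 1/5·5/2 = 1/2 ✓; 2 stages ⇒ order 2.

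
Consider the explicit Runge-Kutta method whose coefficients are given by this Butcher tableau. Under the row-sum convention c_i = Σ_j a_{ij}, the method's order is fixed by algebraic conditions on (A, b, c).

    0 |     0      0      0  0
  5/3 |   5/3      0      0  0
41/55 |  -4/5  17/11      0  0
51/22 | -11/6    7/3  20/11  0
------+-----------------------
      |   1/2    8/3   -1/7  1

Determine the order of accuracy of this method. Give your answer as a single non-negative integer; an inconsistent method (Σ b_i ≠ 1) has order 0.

b = (1/2, 8/3, -1/7, 1)
c = (0, 5/3, 41/55, 51/22)
Ac = (0, 0, 85/33, 5711/1089)
Σ b_i: 1/2·1 + 8/3·1 + (-1/7)·1 + 1·1 = 169/42 ≠ 1 ⇒ order 0.

0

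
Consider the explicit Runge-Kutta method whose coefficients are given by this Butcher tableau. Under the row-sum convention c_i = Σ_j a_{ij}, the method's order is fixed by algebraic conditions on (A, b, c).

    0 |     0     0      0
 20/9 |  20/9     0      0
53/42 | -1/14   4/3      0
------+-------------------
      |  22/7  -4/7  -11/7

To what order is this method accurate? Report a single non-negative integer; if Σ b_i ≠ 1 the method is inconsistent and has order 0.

b = (22/7, -4/7, -11/7)
c = (0, 20/9, 53/42)
Ac = (0, 0, 80/27)
Σ b_i: 22/7·1 + (-4/7)·1 + (-11/7)·1 = 1 ✓
b·c: (-4/7)·20/9 + (-11/7)·53/42 = -2869/882 ≠ 1/2 ⇒ order 1.

1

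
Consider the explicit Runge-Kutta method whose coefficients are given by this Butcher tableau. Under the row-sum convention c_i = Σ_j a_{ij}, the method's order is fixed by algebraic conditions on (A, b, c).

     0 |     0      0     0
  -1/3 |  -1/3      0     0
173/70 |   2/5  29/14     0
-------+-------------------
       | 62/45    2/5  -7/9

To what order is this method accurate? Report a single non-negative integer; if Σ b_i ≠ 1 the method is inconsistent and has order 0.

1

b = (62/45, 2/5, -7/9)
c = (0, -1/3, 173/70)
Ac = (0, 0, -29/42)
Σ b_i: 62/45·1 + 2/5·1 + (-7/9)·1 = 1 ✓
b·c: 2/5·(-1/3) + (-7/9)·173/70 = -37/18 ≠ 1/2 ⇒ order 1.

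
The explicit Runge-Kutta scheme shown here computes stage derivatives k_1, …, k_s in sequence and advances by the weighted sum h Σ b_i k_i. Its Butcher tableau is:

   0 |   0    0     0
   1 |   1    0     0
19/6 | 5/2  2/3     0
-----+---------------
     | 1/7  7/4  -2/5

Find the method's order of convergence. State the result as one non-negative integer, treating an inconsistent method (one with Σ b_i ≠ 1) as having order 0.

b = (1/7, 7/4, -2/5)
c = (0, 1, 19/6)
Ac = (0, 0, 2/3)
Σ b_i: 1/7·1 + 7/4·1 + (-2/5)·1 = 209/140 ≠ 1 ⇒ order 0.

0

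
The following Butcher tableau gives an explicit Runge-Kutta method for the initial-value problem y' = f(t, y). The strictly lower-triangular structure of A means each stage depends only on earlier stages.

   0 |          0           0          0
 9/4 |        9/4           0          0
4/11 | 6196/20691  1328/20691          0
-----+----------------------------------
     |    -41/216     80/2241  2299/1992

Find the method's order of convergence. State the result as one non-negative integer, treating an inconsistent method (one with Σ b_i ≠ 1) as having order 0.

b = (-41/216, 80/2241, 2299/1992)
c = (0, 9/4, 4/11)
Ac = (0, 0, 332/2299)
Σ b_i: (-41/216)·1 + 80/2241·1 + 2299/1992·1 = 1 ✓
b·c: 80/2241·9/4 + 2299/1992·4/11 = 1/2 ✓
b·c²: 80/2241·81/16 + 2299/1992·16/121 = 1/3 ✓
b·Ac: 2299/1992·332/2299 = 1/6 ✓; 3 stages ⇒ order 3.

3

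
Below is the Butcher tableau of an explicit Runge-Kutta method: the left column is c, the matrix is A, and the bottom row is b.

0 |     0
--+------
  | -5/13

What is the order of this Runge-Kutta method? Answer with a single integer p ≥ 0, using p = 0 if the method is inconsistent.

b = (-5/13)
c = (0)
Σ b_i: (-5/13)·1 = -5/13 ≠ 1 ⇒ order 0.

0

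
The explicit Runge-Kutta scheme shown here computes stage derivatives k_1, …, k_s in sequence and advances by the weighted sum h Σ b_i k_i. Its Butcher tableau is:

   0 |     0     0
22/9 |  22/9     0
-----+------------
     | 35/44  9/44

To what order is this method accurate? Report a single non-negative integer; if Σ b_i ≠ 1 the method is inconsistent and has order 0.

b = (35/44, 9/44)
c = (0, 22/9)
Σ b_i: 35/44·1 + 9/44·1 = 1 ✓
b·c: 9/44·22/9 = 1/2 ✓; 2 stages ⇒ order 2.

2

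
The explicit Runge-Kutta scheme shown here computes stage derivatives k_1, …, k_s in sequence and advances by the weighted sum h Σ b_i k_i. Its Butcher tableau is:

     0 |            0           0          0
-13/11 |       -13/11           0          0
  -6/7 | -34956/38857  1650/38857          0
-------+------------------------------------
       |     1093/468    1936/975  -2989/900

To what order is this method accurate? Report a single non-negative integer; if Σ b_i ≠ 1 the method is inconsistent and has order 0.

3

b = (1093/468, 1936/975, -2989/900)
c = (0, -13/11, -6/7)
Ac = (0, 0, -150/2989)
Σ b_i: 1093/468·1 + 1936/975·1 + (-2989/900)·1 = 1 ✓
b·c: 1936/975·(-13/11) + (-2989/900)·(-6/7) = 1/2 ✓
b·c²: 1936/975·169/121 + (-2989/900)·36/49 = 1/3 ✓
b·Ac: (-2989/900)·(-150/2989) = 1/6 ✓; 3 stages ⇒ order 3.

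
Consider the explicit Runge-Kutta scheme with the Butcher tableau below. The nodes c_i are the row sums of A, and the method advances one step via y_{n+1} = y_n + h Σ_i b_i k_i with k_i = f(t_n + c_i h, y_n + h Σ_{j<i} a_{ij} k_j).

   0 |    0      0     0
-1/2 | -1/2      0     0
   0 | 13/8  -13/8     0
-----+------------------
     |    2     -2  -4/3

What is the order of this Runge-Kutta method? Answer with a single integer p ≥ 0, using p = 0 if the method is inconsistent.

b = (2, -2, -4/3)
c = (0, -1/2, 0)
Ac = (0, 0, 13/16)
Σ b_i: 2·1 + (-2)·1 + (-4/3)·1 = -4/3 ≠ 1 ⇒ order 0.

0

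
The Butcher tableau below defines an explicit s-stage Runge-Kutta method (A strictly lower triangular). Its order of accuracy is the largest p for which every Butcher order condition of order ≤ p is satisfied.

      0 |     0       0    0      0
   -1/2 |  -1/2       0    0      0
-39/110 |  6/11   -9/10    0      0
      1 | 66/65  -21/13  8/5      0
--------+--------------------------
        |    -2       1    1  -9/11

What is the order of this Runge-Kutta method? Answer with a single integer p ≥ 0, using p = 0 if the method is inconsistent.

0

b = (-2, 1, 1, -9/11)
c = (0, -1/2, -39/110, 1)
Ac = (0, 0, 9/20, 1719/7150)
Σ b_i: (-2)·1 + 1·1 + 1·1 + (-9/11)·1 = -9/11 ≠ 1 ⇒ order 0.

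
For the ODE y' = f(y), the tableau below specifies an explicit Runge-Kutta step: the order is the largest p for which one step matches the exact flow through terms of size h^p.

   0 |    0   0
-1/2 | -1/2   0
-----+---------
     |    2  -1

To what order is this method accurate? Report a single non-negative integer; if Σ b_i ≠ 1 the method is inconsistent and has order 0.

2

b = (2, -1)
c = (0, -1/2)
Σ b_i: 2·1 + (-1)·1 = 1 ✓
b·c: (-1)·(-1/2) = 1/2 ✓; 2 stages ⇒ order 2.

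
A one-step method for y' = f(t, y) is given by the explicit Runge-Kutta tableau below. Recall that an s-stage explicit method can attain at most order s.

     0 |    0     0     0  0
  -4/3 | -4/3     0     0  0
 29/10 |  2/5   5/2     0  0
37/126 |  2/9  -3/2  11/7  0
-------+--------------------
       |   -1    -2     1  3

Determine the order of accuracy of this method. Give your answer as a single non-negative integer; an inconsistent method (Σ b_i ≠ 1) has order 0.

b = (-1, -2, 1, 3)
c = (0, -4/3, 29/10, 37/126)
Ac = (0, 0, -10/3, 459/70)
Σ b_i: (-1)·1 + (-2)·1 + 1·1 + 3·1 = 1 ✓
b·c: (-2)·(-4/3) + 1·29/10 + 3·37/126 = 677/105 ≠ 1/2 ⇒ order 1.

1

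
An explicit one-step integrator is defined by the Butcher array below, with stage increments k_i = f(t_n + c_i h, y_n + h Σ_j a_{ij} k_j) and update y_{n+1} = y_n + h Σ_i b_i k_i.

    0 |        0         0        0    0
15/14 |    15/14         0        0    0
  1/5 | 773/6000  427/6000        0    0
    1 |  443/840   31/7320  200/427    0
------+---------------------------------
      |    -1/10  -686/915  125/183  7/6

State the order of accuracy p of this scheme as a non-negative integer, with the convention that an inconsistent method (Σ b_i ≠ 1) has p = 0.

4

b = (-1/10, -686/915, 125/183, 7/6)
c = (0, 15/14, 1/5, 1)
Ac = (0, 0, 61/800, 11/112)
Σ b_i: (-1/10)·1 + (-686/915)·1 + 125/183·1 + 7/6·1 = 1 ✓
b·c: (-686/915)·15/14 + 125/183·1/5 + 7/6·1 = 1/2 ✓
b·c²: (-686/915)·225/196 + 125/183·1/25 + 7/6·1 = 1/3 ✓
b·Ac: 125/183·61/800 + 7/6·11/112 = 1/6 ✓
b·c³: (-686/915)·3375/2744 + 125/183·1/125 + 7/6·1 = 1/4 ✓
b·(c∘Ac): 125/183·61/4000 + 7/6·11/112 = 1/8 ✓
b·Ac²: 125/183·183/2240 + 7/6·37/1568 = 1/12 ✓
b·A²c: 7/6·1/28 = 1/24 ✓; 4 stages ⇒ order 4.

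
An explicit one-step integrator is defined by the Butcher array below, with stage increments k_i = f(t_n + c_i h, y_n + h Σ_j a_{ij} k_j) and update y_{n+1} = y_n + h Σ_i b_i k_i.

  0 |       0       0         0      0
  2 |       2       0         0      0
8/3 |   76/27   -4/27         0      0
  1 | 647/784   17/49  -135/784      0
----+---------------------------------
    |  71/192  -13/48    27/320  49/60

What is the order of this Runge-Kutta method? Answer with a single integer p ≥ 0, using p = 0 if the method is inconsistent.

b = (71/192, -13/48, 27/320, 49/60)
c = (0, 2, 8/3, 1)
Ac = (0, 0, -8/27, 23/98)
Σ b_i: 71/192·1 + (-13/48)·1 + 27/320·1 + 49/60·1 = 1 ✓
b·c: (-13/48)·2 + 27/320·8/3 + 49/60·1 = 1/2 ✓
b·c²: (-13/48)·4 + 27/320·64/9 + 49/60·1 = 1/3 ✓
b·Ac: 27/320·(-8/27) + 49/60·23/98 = 1/6 ✓
b·c³: (-13/48)·8 + 27/320·512/27 + 49/60·1 = 1/4 ✓
b·(c∘Ac): 27/320·(-64/81) + 49/60·23/98 = 1/8 ✓
b·Ac²: 27/320·(-16/27) + 49/60·8/49 = 1/12 ✓
b·A²c: 49/60·5/98 = 1/24 ✓; 4 stages ⇒ order 4.

4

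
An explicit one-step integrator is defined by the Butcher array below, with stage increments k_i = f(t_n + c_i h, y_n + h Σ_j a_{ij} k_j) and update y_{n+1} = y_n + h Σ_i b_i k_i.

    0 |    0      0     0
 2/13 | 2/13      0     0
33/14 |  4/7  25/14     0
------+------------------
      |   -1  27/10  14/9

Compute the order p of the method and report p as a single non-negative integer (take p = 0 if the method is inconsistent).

0

b = (-1, 27/10, 14/9)
c = (0, 2/13, 33/14)
Ac = (0, 0, 25/91)
Σ b_i: (-1)·1 + 27/10·1 + 14/9·1 = 293/90 ≠ 1 ⇒ order 0.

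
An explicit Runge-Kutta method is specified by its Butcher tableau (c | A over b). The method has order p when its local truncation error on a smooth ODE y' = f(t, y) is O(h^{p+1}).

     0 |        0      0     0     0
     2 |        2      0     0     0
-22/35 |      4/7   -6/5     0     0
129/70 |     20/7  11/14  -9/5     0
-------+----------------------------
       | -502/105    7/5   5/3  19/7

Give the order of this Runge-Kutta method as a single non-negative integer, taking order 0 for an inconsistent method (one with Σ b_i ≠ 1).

1

b = (-502/105, 7/5, 5/3, 19/7)
c = (0, 2, -22/35, 129/70)
Ac = (0, 0, -12/5, 473/175)
Σ b_i: (-502/105)·1 + 7/5·1 + 5/3·1 + 19/7·1 = 1 ✓
b·c: 7/5·2 + 5/3·(-22/35) + 19/7·129/70 = 9929/1470 ≠ 1/2 ⇒ order 1.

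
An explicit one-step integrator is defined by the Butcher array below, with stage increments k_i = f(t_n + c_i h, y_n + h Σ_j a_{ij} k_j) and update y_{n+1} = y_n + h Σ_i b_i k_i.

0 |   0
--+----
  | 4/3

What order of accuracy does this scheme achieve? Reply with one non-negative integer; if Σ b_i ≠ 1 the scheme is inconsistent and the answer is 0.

0

b = (4/3)
c = (0)
Σ b_i: 4/3·1 = 4/3 ≠ 1 ⇒ order 0.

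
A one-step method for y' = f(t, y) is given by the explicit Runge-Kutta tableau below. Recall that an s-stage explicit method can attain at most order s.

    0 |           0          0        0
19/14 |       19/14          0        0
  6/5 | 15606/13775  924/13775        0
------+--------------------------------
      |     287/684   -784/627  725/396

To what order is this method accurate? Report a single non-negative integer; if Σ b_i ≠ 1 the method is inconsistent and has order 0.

3

b = (287/684, -784/627, 725/396)
c = (0, 19/14, 6/5)
Ac = (0, 0, 66/725)
Σ b_i: 287/684·1 + (-784/627)·1 + 725/396·1 = 1 ✓
b·c: (-784/627)·19/14 + 725/396·6/5 = 1/2 ✓
b·c²: (-784/627)·361/196 + 725/396·36/25 = 1/3 ✓
b·Ac: 725/396·66/725 = 1/6 ✓; 3 stages ⇒ order 3.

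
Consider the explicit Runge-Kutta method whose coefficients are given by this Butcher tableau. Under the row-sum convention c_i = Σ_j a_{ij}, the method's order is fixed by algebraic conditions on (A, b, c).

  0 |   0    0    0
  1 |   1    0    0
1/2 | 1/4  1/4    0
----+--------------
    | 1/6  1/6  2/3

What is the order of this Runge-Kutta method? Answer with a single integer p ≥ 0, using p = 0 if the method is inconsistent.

3

b = (1/6, 1/6, 2/3)
c = (0, 1, 1/2)
Ac = (0, 0, 1/4)
Σ b_i: 1/6·1 + 1/6·1 + 2/3·1 = 1 ✓
b·c: 1/6·1 + 2/3·1/2 = 1/2 ✓
b·c²: 1/6·1 + 2/3·1/4 = 1/3 ✓
b·Ac: 2/3·1/4 = 1/6 ✓; 3 stages ⇒ order 3.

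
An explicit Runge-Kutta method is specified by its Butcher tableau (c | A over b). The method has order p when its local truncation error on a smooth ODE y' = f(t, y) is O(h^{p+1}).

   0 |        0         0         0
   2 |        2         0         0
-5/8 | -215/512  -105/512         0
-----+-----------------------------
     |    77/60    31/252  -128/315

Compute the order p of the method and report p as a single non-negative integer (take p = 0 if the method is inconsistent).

3

b = (77/60, 31/252, -128/315)
c = (0, 2, -5/8)
Ac = (0, 0, -105/256)
Σ b_i: 77/60·1 + 31/252·1 + (-128/315)·1 = 1 ✓
b·c: 31/252·2 + (-128/315)·(-5/8) = 1/2 ✓
b·c²: 31/252·4 + (-128/315)·25/64 = 1/3 ✓
b·Ac: (-128/315)·(-105/256) = 1/6 ✓; 3 stages ⇒ order 3.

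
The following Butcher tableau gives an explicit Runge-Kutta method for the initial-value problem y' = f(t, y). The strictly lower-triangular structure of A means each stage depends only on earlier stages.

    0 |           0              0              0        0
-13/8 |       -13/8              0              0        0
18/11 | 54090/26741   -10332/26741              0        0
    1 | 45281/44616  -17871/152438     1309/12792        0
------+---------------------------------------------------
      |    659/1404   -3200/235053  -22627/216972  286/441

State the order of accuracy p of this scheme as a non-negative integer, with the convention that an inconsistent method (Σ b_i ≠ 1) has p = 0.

b = (659/1404, -3200/235053, -22627/216972, 286/441)
c = (0, -13/8, 18/11, 1)
Ac = (0, 0, 2583/4114, 63/176)
Σ b_i: 659/1404·1 + (-3200/235053)·1 + (-22627/216972)·1 + 286/441·1 = 1 ✓
b·c: (-3200/235053)·(-13/8) + (-22627/216972)·18/11 + 286/441·1 = 1/2 ✓
b·c²: (-3200/235053)·169/64 + (-22627/216972)·324/121 + 286/441·1 = 1/3 ✓
b·Ac: (-22627/216972)·2583/4114 + 286/441·63/176 = 1/6 ✓
b·c³: (-3200/235053)·(-2197/512) + (-22627/216972)·5832/1331 + 286/441·1 = 1/4 ✓
b·(c∘Ac): (-22627/216972)·23247/22627 + 286/441·63/176 = 1/8 ✓
b·Ac²: (-22627/216972)·(-33579/32912) + 286/441·(-651/18304) = 1/12 ✓
b·A²c: 286/441·147/2288 = 1/24 ✓; 4 stages ⇒ order 4.

4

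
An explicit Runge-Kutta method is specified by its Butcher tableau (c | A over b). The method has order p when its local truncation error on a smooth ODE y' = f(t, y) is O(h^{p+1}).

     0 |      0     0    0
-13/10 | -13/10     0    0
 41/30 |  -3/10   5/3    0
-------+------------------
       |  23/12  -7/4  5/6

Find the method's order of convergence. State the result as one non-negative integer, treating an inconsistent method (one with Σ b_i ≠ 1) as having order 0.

1

b = (23/12, -7/4, 5/6)
c = (0, -13/10, 41/30)
Ac = (0, 0, -13/6)
Σ b_i: 23/12·1 + (-7/4)·1 + 5/6·1 = 1 ✓
b·c: (-7/4)·(-13/10) + 5/6·41/30 = 1229/360 ≠ 1/2 ⇒ order 1.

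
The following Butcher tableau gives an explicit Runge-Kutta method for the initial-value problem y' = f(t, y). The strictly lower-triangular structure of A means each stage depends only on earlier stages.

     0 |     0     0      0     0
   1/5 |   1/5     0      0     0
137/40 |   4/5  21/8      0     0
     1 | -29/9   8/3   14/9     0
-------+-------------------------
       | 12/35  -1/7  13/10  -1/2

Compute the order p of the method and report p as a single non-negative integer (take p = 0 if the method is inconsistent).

b = (12/35, -1/7, 13/10, -1/2)
c = (0, 1/5, 137/40, 1)
Ac = (0, 0, 21/40, 211/36)
Σ b_i: 12/35·1 + (-1/7)·1 + 13/10·1 + (-1/2)·1 = 1 ✓
b·c: (-1/7)·1/5 + 13/10·137/40 + (-1/2)·1 = 10987/2800 ≠ 1/2 ⇒ order 1.

1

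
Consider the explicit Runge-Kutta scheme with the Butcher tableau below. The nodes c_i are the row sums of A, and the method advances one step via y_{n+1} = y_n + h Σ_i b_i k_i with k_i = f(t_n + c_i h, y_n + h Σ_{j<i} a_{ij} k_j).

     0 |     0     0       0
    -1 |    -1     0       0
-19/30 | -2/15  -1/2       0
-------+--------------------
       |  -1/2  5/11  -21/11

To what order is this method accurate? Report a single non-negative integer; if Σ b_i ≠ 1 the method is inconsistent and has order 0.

0

b = (-1/2, 5/11, -21/11)
c = (0, -1, -19/30)
Ac = (0, 0, 1/2)
Σ b_i: (-1/2)·1 + 5/11·1 + (-21/11)·1 = -43/22 ≠ 1 ⇒ order 0.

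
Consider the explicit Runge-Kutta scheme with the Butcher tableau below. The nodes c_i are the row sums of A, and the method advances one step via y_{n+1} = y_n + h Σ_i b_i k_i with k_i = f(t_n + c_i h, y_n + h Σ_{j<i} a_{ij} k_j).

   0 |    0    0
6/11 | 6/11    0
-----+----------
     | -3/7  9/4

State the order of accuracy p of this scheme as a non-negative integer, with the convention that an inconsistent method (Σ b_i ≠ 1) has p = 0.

b = (-3/7, 9/4)
c = (0, 6/11)
Σ b_i: (-3/7)·1 + 9/4·1 = 51/28 ≠ 1 ⇒ order 0.

0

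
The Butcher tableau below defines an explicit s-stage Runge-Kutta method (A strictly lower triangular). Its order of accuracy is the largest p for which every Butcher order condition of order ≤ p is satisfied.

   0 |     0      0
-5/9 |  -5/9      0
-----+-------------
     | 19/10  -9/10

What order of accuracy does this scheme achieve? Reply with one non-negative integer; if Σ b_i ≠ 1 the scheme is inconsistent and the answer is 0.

b = (19/10, -9/10)
c = (0, -5/9)
Σ b_i: 19/10·1 + (-9/10)·1 = 1 ✓
b·c: (-9/10)·(-5/9) = 1/2 ✓; 2 stages ⇒ order 2.

2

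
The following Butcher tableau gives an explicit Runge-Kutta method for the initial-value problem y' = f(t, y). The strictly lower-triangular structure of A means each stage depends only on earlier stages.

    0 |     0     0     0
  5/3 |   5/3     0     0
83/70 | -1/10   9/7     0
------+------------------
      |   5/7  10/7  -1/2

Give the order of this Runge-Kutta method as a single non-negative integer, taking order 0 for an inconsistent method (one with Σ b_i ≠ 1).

0

b = (5/7, 10/7, -1/2)
c = (0, 5/3, 83/70)
Ac = (0, 0, 15/7)
Σ b_i: 5/7·1 + 10/7·1 + (-1/2)·1 = 23/14 ≠ 1 ⇒ order 0.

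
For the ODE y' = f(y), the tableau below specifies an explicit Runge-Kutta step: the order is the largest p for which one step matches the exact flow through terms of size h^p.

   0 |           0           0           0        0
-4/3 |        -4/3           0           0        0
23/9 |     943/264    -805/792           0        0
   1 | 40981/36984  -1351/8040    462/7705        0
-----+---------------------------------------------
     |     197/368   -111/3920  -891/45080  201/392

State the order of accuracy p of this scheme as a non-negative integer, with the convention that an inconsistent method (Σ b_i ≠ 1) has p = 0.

b = (197/368, -111/3920, -891/45080, 201/392)
c = (0, -4/3, 23/9, 1)
Ac = (0, 0, 805/594, 455/1206)
Σ b_i: 197/368·1 + (-111/3920)·1 + (-891/45080)·1 + 201/392·1 = 1 ✓
b·c: (-111/3920)·(-4/3) + (-891/45080)·23/9 + 201/392·1 = 1/2 ✓
b·c²: (-111/3920)·16/9 + (-891/45080)·529/81 + 201/392·1 = 1/3 ✓
b·Ac: (-891/45080)·805/594 + 201/392·455/1206 = 1/6 ✓
b·c³: (-111/3920)·(-64/27) + (-891/45080)·12167/729 + 201/392·1 = 1/4 ✓
b·(c∘Ac): (-891/45080)·18515/5346 + 201/392·455/1206 = 1/8 ✓
b·Ac²: (-891/45080)·(-1610/891) + 201/392·56/603 = 1/12 ✓
b·A²c: 201/392·49/603 = 1/24 ✓; 4 stages ⇒ order 4.

4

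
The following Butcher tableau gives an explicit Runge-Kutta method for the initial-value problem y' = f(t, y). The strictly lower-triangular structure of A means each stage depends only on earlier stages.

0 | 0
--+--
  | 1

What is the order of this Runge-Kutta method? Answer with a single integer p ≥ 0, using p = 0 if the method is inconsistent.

b = (1)
c = (0)
Σ b_i: 1·1 = 1 ✓; 1 stage ⇒ order 1.

1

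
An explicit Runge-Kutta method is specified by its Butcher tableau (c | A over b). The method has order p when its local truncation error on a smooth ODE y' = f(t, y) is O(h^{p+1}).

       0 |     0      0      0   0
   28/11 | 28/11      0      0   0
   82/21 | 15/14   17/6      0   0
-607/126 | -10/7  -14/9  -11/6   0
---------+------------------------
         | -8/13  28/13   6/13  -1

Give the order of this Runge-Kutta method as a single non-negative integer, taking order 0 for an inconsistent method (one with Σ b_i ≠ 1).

1

b = (-8/13, 28/13, 6/13, -1)
c = (0, 28/11, 82/21, -607/126)
Ac = (0, 0, 238/33, -7705/693)
Σ b_i: (-8/13)·1 + 28/13·1 + 6/13·1 + (-1)·1 = 1 ✓
b·c: 28/13·28/11 + 6/13·82/21 + (-1)·(-607/126) = 31151/2574 ≠ 1/2 ⇒ order 1.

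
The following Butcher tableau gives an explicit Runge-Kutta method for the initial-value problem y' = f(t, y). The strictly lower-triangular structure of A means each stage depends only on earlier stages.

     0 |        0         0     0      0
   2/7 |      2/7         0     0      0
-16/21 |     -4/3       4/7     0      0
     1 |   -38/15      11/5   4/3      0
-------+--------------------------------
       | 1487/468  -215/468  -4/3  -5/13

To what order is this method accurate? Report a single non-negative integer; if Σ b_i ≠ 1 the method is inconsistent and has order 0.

b = (1487/468, -215/468, -4/3, -5/13)
c = (0, 2/7, -16/21, 1)
Ac = (0, 0, 8/49, -122/315)
Σ b_i: 1487/468·1 + (-215/468)·1 + (-4/3)·1 + (-5/13)·1 = 1 ✓
b·c: (-215/468)·2/7 + (-4/3)·(-16/21) + (-5/13)·1 = 1/2 ✓
b·c²: (-215/468)·4/49 + (-4/3)·256/441 + (-5/13)·1 = -20572/17199 ≠ 1/3 ⇒ order 2.
b·Ac: (-4/3)·8/49 + (-5/13)·(-122/315) = -394/5733 ≠ 1/6

2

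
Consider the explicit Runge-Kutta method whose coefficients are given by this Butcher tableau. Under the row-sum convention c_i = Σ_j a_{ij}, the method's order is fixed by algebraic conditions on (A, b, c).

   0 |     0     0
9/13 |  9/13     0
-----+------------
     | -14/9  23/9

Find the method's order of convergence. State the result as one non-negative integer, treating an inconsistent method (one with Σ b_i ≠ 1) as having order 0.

1

b = (-14/9, 23/9)
c = (0, 9/13)
Σ b_i: (-14/9)·1 + 23/9·1 = 1 ✓
b·c: 23/9·9/13 = 23/13 ≠ 1/2 ⇒ order 1.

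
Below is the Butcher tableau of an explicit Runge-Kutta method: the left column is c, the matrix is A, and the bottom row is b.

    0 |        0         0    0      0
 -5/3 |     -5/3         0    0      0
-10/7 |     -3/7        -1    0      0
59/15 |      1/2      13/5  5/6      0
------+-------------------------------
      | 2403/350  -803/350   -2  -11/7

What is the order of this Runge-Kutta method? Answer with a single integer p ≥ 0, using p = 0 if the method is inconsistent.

2

b = (2403/350, -803/350, -2, -11/7)
c = (0, -5/3, -10/7, 59/15)
Ac = (0, 0, 5/3, -116/21)
Σ b_i: 2403/350·1 + (-803/350)·1 + (-2)·1 + (-11/7)·1 = 1 ✓
b·c: (-803/350)·(-5/3) + (-2)·(-10/7) + (-11/7)·59/15 = 1/2 ✓
b·c²: (-803/350)·25/9 + (-2)·100/49 + (-11/7)·3481/225 = -255533/7350 ≠ 1/3 ⇒ order 2.
b·Ac: (-2)·5/3 + (-11/7)·(-116/21) = 262/49 ≠ 1/6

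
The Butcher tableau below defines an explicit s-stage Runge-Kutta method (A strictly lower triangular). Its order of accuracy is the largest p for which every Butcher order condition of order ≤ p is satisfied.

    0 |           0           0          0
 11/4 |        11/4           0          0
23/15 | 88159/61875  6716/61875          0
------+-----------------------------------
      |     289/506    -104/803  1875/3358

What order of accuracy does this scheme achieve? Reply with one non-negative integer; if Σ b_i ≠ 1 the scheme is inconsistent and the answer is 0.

b = (289/506, -104/803, 1875/3358)
c = (0, 11/4, 23/15)
Ac = (0, 0, 1679/5625)
Σ b_i: 289/506·1 + (-104/803)·1 + 1875/3358·1 = 1 ✓
b·c: (-104/803)·11/4 + 1875/3358·23/15 = 1/2 ✓
b·c²: (-104/803)·121/16 + 1875/3358·529/225 = 1/3 ✓
b·Ac: 1875/3358·1679/5625 = 1/6 ✓; 3 stages ⇒ order 3.

3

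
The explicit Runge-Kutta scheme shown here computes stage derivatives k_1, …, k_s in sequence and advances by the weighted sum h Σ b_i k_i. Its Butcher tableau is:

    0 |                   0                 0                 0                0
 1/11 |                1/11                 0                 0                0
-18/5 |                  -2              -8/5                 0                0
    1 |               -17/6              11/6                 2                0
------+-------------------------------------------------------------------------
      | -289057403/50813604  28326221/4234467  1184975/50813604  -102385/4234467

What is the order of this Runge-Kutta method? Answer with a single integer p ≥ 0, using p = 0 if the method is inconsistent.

b = (-289057403/50813604, 28326221/4234467, 1184975/50813604, -102385/4234467)
c = (0, 1/11, -18/5, 1)
Ac = (0, 0, -8/55, -211/30)
Σ b_i: (-289057403/50813604)·1 + 28326221/4234467·1 + 1184975/50813604·1 + (-102385/4234467)·1 = 1 ✓
b·c: 28326221/4234467·1/11 + 1184975/50813604·(-18/5) + (-102385/4234467)·1 = 1/2 ✓
b·c²: 28326221/4234467·1/121 + 1184975/50813604·324/25 + (-102385/4234467)·1 = 1/3 ✓
b·Ac: 1184975/50813604·(-8/55) + (-102385/4234467)·(-211/30) = 1/6 ✓
b·c³: 28326221/4234467·1/1331 + 1184975/50813604·(-5832/125) + (-102385/4234467)·1 = -85951908/77631895 ≠ 1/4 ⇒ order 3.
b·(c∘Ac): 1184975/50813604·144/275 + (-102385/4234467)·(-211/30) = 4630895/25406802 ≠ 1/8
b·Ac²: 1184975/50813604·(-8/605) + (-102385/4234467)·42793/1650 = -292234387/465791370 ≠ 1/12
b·A²c: (-102385/4234467)·(-16/55) = 327632/46579137 ≠ 1/24

3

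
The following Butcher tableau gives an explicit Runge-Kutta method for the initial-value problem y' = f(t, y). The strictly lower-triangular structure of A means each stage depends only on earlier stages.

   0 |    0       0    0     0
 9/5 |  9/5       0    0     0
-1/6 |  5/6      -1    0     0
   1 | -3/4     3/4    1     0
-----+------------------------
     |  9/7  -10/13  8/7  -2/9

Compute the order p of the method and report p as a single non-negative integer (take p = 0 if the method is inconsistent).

b = (9/7, -10/13, 8/7, -2/9)
c = (0, 9/5, -1/6, 1)
Ac = (0, 0, -9/5, 71/60)
Σ b_i: 9/7·1 + (-10/13)·1 + 8/7·1 + (-2/9)·1 = 1177/819 ≠ 1 ⇒ order 0.

0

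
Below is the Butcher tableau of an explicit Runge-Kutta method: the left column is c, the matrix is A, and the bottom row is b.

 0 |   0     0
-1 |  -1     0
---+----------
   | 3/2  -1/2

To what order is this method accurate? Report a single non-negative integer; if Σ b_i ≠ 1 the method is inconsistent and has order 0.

2

b = (3/2, -1/2)
c = (0, -1)
Σ b_i: 3/2·1 + (-1/2)·1 = 1 ✓
b·c: (-1/2)·(-1) = 1/2 ✓; 2 stages ⇒ order 2.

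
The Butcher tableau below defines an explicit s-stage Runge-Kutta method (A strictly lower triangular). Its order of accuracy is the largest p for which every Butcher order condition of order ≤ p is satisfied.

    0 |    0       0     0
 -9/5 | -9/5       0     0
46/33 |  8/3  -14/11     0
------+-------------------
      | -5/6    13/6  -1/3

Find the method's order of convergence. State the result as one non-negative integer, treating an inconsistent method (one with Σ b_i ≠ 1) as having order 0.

1

b = (-5/6, 13/6, -1/3)
c = (0, -9/5, 46/33)
Ac = (0, 0, 126/55)
Σ b_i: (-5/6)·1 + 13/6·1 + (-1/3)·1 = 1 ✓
b·c: 13/6·(-9/5) + (-1/3)·46/33 = -4321/990 ≠ 1/2 ⇒ order 1.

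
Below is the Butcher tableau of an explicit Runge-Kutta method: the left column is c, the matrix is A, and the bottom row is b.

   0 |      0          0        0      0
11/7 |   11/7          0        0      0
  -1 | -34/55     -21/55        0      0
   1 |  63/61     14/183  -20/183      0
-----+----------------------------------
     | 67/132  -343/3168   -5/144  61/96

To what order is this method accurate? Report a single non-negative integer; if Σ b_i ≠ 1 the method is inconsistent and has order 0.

4

b = (67/132, -343/3168, -5/144, 61/96)
c = (0, 11/7, -1, 1)
Ac = (0, 0, -3/5, 14/61)
Σ b_i: 67/132·1 + (-343/3168)·1 + (-5/144)·1 + 61/96·1 = 1 ✓
b·c: (-343/3168)·11/7 + (-5/144)·(-1) + 61/96·1 = 1/2 ✓
b·c²: (-343/3168)·121/49 + (-5/144)·1 + 61/96·1 = 1/3 ✓
b·Ac: (-5/144)·(-3/5) + 61/96·14/61 = 1/6 ✓
b·c³: (-343/3168)·1331/343 + (-5/144)·(-1) + 61/96·1 = 1/4 ✓
b·(c∘Ac): (-5/144)·3/5 + 61/96·14/61 = 1/8 ✓
b·Ac²: (-5/144)·(-33/35) + 61/96·34/427 = 1/12 ✓
b·A²c: 61/96·4/61 = 1/24 ✓; 4 stages ⇒ order 4.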